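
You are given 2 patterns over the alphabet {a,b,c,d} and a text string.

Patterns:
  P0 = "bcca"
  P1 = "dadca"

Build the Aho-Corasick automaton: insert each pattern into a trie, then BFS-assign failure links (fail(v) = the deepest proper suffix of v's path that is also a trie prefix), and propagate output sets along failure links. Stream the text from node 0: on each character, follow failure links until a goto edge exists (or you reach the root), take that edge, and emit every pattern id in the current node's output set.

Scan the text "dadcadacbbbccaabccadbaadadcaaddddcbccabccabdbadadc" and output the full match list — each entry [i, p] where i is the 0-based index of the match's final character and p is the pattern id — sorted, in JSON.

Build:
Trie nodes:
  n0 'ε': b→1 d→5
  n1 'b': c→2
  n2 'bc': c→3
  n3 'bcc': a→4
  n4 'bcca': ·  ←P0
  n5 'd': a→6
  n6 'da': d→7
  n7 'dad': c→8
  n8 'dadc': a→9
  n9 'dadca': ·  ←P1

Failure links (BFS by depth):
  n1('b'): parent n0 fail=0; on 'b' 0 → fail=0;  out ∅∪∅=∅
  n5('d'): parent n0 fail=0; on 'd' 0 → fail=0;  out ∅∪∅=∅
  n2('bc'): parent n1 fail=0; on 'c' 0 → fail=0;  out ∅∪∅=∅
  n6('da'): parent n5 fail=0; on 'a' 0 → fail=0;  out ∅∪∅=∅
  n3('bcc'): parent n2 fail=0; on 'c' 0 → fail=0;  out ∅∪∅=∅
  n7('dad'): parent n6 fail=0; on 'd' 0 → fail=5;  out ∅∪∅=∅
  n4('bcca'): parent n3 fail=0; on 'a' 0 → fail=0;  out {0}∪∅={0}
  n8('dadc'): parent n7 fail=5; on 'c' 5→0 → fail=0;  out ∅∪∅=∅
  n9('dadca'): parent n8 fail=0; on 'a' 0 → fail=0;  out {1}∪∅={1}

Text stream:
[0] read 'd'  n0⇒n5
[1] read 'a'  n5⇒n6
[2] read 'd'  n6⇒n7
[3] read 'c'  n7⇒n8
[4] read 'a'  n8⇒n9  → match P1@[0:4]
[5] read 'd'  n9⇒n5 (fail-walked)
[6] read 'a'  n5⇒n6
[7] read 'c'  n6⇒n0 (fail-walked)
[8] read 'b'  n0⇒n1
[9] read 'b'  n1⇒n1 (fail-walked)
[10] read 'b'  n1⇒n1 (fail-walked)
[11] read 'c'  n1⇒n2
[12] read 'c'  n2⇒n3
[13] read 'a'  n3⇒n4  → match P0@[10:13]
[14] read 'a'  n4⇒n0 (fail-walked)
[15] read 'b'  n0⇒n1
[16] read 'c'  n1⇒n2
[17] read 'c'  n2⇒n3
[18] read 'a'  n3⇒n4  → match P0@[15:18]
[19] read 'd'  n4⇒n5 (fail-walked)
[20] read 'b'  n5⇒n1 (fail-walked)
[21] read 'a'  n1⇒n0 (fail-walked)
[22] read 'a'  n0⇒n0
[23] read 'd'  n0⇒n5
[24] read 'a'  n5⇒n6
[25] read 'd'  n6⇒n7
[26] read 'c'  n7⇒n8
[27] read 'a'  n8⇒n9  → match P1@[23:27]
[28] read 'a'  n9⇒n0 (fail-walked)
[29] read 'd'  n0⇒n5
[30] read 'd'  n5⇒n5 (fail-walked)
[31] read 'd'  n5⇒n5 (fail-walked)
[32] read 'd'  n5⇒n5 (fail-walked)
[33] read 'c'  n5⇒n0 (fail-walked)
[34] read 'b'  n0⇒n1
[35] read 'c'  n1⇒n2
[36] read 'c'  n2⇒n3
[37] read 'a'  n3⇒n4  → match P0@[34:37]
[38] read 'b'  n4⇒n1 (fail-walked)
[39] read 'c'  n1⇒n2
[40] read 'c'  n2⇒n3
[41] read 'a'  n3⇒n4  → match P0@[38:41]
[42] read 'b'  n4⇒n1 (fail-walked)
[43] read 'd'  n1⇒n5 (fail-walked)
[44] read 'b'  n5⇒n1 (fail-walked)
[45] read 'a'  n1⇒n0 (fail-walked)
[46] read 'd'  n0⇒n5
[47] read 'a'  n5⇒n6
[48] read 'd'  n6⇒n7
[49] read 'c'  n7⇒n8

Result: [[4,1],[13,0],[18,0],[27,1],[37,0],[41,0]]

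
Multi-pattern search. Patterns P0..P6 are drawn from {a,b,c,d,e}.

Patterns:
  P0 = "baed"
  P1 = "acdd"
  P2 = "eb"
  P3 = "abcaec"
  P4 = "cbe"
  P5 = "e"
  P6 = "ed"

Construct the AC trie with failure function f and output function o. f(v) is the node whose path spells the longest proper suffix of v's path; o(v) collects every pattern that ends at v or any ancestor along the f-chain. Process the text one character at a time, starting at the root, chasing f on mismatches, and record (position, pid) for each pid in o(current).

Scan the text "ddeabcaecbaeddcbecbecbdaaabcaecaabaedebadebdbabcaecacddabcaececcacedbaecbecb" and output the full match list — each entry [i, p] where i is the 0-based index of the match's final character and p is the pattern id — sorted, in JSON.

Build:
Trie nodes:
  n0 'ε': a→5 b→1 c→16 e→9
  n1 'b': a→2
  n2 'ba': e→3
  n3 'bae': d→4
  n4 'baed': ·  [P0 ends]
  n5 'a': b→11 c→6
  n6 'ac': d→7
  n7 'acd': d→8
  n8 'acdd': ·  [P1 ends]
  n9 'e': b→10 d→19  [P5 ends]
  n10 'eb': ·  [P2 ends]
  n11 'ab': c→12
  n12 'abc': a→13
  n13 'abca': e→14
  n14 'abcae': c→15
  n15 'abcaec': ·  [P3 ends]
  n16 'c': b→17
  n17 'cb': e→18
  n18 'cbe': ·  [P4 ends]
  n19 'ed': ·  [P6 ends]

Failure links (BFS by depth):
  fail(1) 'b': from fail(0)=0 chase 'b': 0 ⇒ 0;  out=∅∪out(0)=∅
  fail(5) 'a': from fail(0)=0 chase 'a': 0 ⇒ 0;  out=∅∪out(0)=∅
  fail(9) 'e': from fail(0)=0 chase 'e': 0 ⇒ 0;  out={5}∪out(0)={5}
  fail(16) 'c': from fail(0)=0 chase 'c': 0 ⇒ 0;  out=∅∪out(0)=∅
  fail(2) 'ba': from fail(1)=0 chase 'a': 0 ⇒ 5;  out=∅∪out(5)=∅
  fail(6) 'ac': from fail(5)=0 chase 'c': 0 ⇒ 16;  out=∅∪out(16)=∅
  fail(10) 'eb': from fail(9)=0 chase 'b': 0 ⇒ 1;  out={2}∪out(1)={2}
  fail(11) 'ab': from fail(5)=0 chase 'b': 0 ⇒ 1;  out=∅∪out(1)=∅
  fail(17) 'cb': from fail(16)=0 chase 'b': 0 ⇒ 1;  out=∅∪out(1)=∅
  fail(19) 'ed': from fail(9)=0 chase 'd': 0 ⇒ 0;  out={6}∪out(0)={6}
  fail(3) 'bae': from fail(2)=5 chase 'e': 5→0 ⇒ 9;  out=∅∪out(9)={5}
  fail(7) 'acd': from fail(6)=16 chase 'd': 16→0 ⇒ 0;  out=∅∪out(0)=∅
  fail(12) 'abc': from fail(11)=1 chase 'c': 1→0 ⇒ 16;  out=∅∪out(16)=∅
  fail(18) 'cbe': from fail(17)=1 chase 'e': 1→0 ⇒ 9;  out={4}∪out(9)={4,5}
  fail(4) 'baed': from fail(3)=9 chase 'd': 9 ⇒ 19;  out={0}∪out(19)={0,6}
  fail(8) 'acdd': from fail(7)=0 chase 'd': 0 ⇒ 0;  out={1}∪out(0)={1}
  fail(13) 'abca': from fail(12)=16 chase 'a': 16→0 ⇒ 5;  out=∅∪out(5)=∅
  fail(14) 'abcae': from fail(13)=5 chase 'e': 5→0 ⇒ 9;  out=∅∪out(9)={5}
  fail(15) 'abcaec': from fail(14)=9 chase 'c': 9→0 ⇒ 16;  out={3}∪out(16)={3}

Scan:
[0] read 'd'  n0⇒n0
[1] read 'd'  n0⇒n0
[2] read 'e'  n0⇒n9  → match P5@[2:2]
[3] read 'a'  n9⇒n5 ·f
[4] read 'b'  n5⇒n11
[5] read 'c'  n11⇒n12
[6] read 'a'  n12⇒n13
[7] read 'e'  n13⇒n14  → match P5@[7:7]
[8] read 'c'  n14⇒n15  → match P3@[3:8]
[9] read 'b'  n15⇒n17 ·f
[10] read 'a'  n17⇒n2 ·f
[11] read 'e'  n2⇒n3  → match P5@[11:11]
[12] read 'd'  n3⇒n4  → match P0@[9:12],P6@[11:12]
[13] read 'd'  n4⇒n0 ·f
[14] read 'c'  n0⇒n16
[15] read 'b'  n16⇒n17
[16] read 'e'  n17⇒n18  → match P4@[14:16],P5@[16:16]
[17] read 'c'  n18⇒n16 ·f
[18] read 'b'  n16⇒n17
[19] read 'e'  n17⇒n18  → match P4@[17:19],P5@[19:19]
[20] read 'c'  n18⇒n16 ·f
[21] read 'b'  n16⇒n17
[22] read 'd'  n17⇒n0 ·f
[23] read 'a'  n0⇒n5
[24] read 'a'  n5⇒n5 ·f
[25] read 'a'  n5⇒n5 ·f
[26] read 'b'  n5⇒n11
[27] read 'c'  n11⇒n12
[28] read 'a'  n12⇒n13
[29] read 'e'  n13⇒n14  → match P5@[29:29]
[30] read 'c'  n14⇒n15  → match P3@[25:30]
[31] read 'a'  n15⇒n5 ·f
[32] read 'a'  n5⇒n5 ·f
[33] read 'b'  n5⇒n11
[34] read 'a'  n11⇒n2 ·f
[35] read 'e'  n2⇒n3  → match P5@[35:35]
[36] read 'd'  n3⇒n4  → match P0@[33:36],P6@[35:36]
[37] read 'e'  n4⇒n9 ·f  → match P5@[37:37]
[38] read 'b'  n9⇒n10  → match P2@[37:38]
[39] read 'a'  n10⇒n2 ·f
[40] read 'd'  n2⇒n0 ·f
[41] read 'e'  n0⇒n9  → match P5@[41:41]
[42] read 'b'  n9⇒n10  → match P2@[41:42]
[43] read 'd'  n10⇒n0 ·f
[44] read 'b'  n0⇒n1
[45] read 'a'  n1⇒n2
[46] read 'b'  n2⇒n11 ·f
[47] read 'c'  n11⇒n12
[48] read 'a'  n12⇒n13
[49] read 'e'  n13⇒n14  → match P5@[49:49]
[50] read 'c'  n14⇒n15  → match P3@[45:50]
[51] read 'a'  n15⇒n5 ·f
[52] read 'c'  n5⇒n6
[53] read 'd'  n6⇒n7
[54] read 'd'  n7⇒n8  → match P1@[51:54]
[55] read 'a'  n8⇒n5 ·f
[56] read 'b'  n5⇒n11
[57] read 'c'  n11⇒n12
[58] read 'a'  n12⇒n13
[59] read 'e'  n13⇒n14  → match P5@[59:59]
[60] read 'c'  n14⇒n15  → match P3@[55:60]
[61] read 'e'  n15⇒n9 ·f  → match P5@[61:61]
[62] read 'c'  n9⇒n16 ·f
[63] read 'c'  n16⇒n16 ·f
[64] read 'a'  n16⇒n5 ·f
[65] read 'c'  n5⇒n6
[66] read 'e'  n6⇒n9 ·f  → match P5@[66:66]
[67] read 'd'  n9⇒n19  → match P6@[66:67]
[68] read 'b'  n19⇒n1 ·f
[69] read 'a'  n1⇒n2
[70] read 'e'  n2⇒n3  → match P5@[70:70]
[71] read 'c'  n3⇒n16 ·f
[72] read 'b'  n16⇒n17
[73] read 'e'  n17⇒n18  → match P4@[71:73],P5@[73:73]
[74] read 'c'  n18⇒n16 ·f
[75] read 'b'  n16⇒n17

Matches: [[2,5],[7,5],[8,3],[11,5],[12,0],[12,6],[16,4],[16,5],[19,4],[19,5],[29,5],[30,3],[35,5],[36,0],[36,6],[37,5],[38,2],[41,5],[42,2],[49,5],[50,3],[54,1],[59,5],[60,3],[61,5],[66,5],[67,6],[70,5],[73,4],[73,5]]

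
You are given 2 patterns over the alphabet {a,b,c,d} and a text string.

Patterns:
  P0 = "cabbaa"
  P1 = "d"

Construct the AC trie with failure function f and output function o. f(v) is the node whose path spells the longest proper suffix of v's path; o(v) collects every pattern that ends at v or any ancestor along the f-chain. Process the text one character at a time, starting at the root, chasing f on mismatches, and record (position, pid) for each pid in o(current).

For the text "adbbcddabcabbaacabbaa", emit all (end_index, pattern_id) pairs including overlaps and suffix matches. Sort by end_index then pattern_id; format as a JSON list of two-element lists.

Build:
Trie (insert patterns):
  0='ε' goto c→1 d→7
  1='c' goto a→2
  2='ca' goto b→3
  3='cab' goto b→4
  4='cabb' goto a→5
  5='cabba' goto a→6
  6='cabbaa' goto ·  ←P0
  7='d' goto ·  ←P1

BFS fail/out derivation:
  fail(1) 'c': from fail(0)=0 chase 'c': 0 ⇒ 0;  out=∅∪out(0)=∅
  fail(7) 'd': from fail(0)=0 chase 'd': 0 ⇒ 0;  out={1}∪out(0)={1}
  fail(2) 'ca': from fail(1)=0 chase 'a': 0 ⇒ 0;  out=∅∪out(0)=∅
  fail(3) 'cab': from fail(2)=0 chase 'b': 0 ⇒ 0;  out=∅∪out(0)=∅
  fail(4) 'cabb': from fail(3)=0 chase 'b': 0 ⇒ 0;  out=∅∪out(0)=∅
  fail(5) 'cabba': from fail(4)=0 chase 'a': 0 ⇒ 0;  out=∅∪out(0)=∅
  fail(6) 'cabbaa': from fail(5)=0 chase 'a': 0 ⇒ 0;  out={0}∪out(0)={0}

Scan:
i=0 'a': node 0→0
i=1 'd': node 0→7  ** P1@[1:1]
i=2 'b': node 7→0 ·f
i=3 'b': node 0→0
i=4 'c': node 0→1
i=5 'd': node 1→7 ·f  ** P1@[5:5]
i=6 'd': node 7→7 ·f  ** P1@[6:6]
i=7 'a': node 7→0 ·f
i=8 'b': node 0→0
i=9 'c': node 0→1
i=10 'a': node 1→2
i=11 'b': node 2→3
i=12 'b': node 3→4
i=13 'a': node 4→5
i=14 'a': node 5→6  ** P0@[9:14]
i=15 'c': node 6→1 ·f
i=16 'a': node 1→2
i=17 'b': node 2→3
i=18 'b': node 3→4
i=19 'a': node 4→5
i=20 'a': node 5→6  ** P0@[15:20]

Result: [[1,1],[5,1],[6,1],[14,0],[20,0]]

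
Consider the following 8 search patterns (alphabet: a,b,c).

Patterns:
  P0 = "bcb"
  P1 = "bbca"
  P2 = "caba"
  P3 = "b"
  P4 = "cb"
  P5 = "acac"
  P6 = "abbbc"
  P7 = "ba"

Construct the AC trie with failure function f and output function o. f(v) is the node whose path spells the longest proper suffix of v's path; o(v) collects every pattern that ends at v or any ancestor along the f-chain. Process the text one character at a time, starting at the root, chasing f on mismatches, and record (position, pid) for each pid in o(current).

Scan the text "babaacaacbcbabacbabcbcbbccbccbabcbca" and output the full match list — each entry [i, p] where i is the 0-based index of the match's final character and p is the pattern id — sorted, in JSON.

Build automaton:
Trie (insert patterns):
  0='ε' goto a→12 b→1 c→7
  1='b' goto a→20 b→4 c→2  [P3 ends]
  2='bc' goto b→3
  3='bcb' goto ·  [P0 ends]
  4='bb' goto c→5
  5='bbc' goto a→6
  6='bbca' goto ·  [P1 ends]
  7='c' goto a→8 b→11
  8='ca' goto b→9
  9='cab' goto a→10
  10='caba' goto ·  [P2 ends]
  11='cb' goto ·  [P4 ends]
  12='a' goto b→16 c→13
  13='ac' goto a→14
  14='aca' goto c→15
  15='acac' goto ·  [P5 ends]
  16='ab' goto b→17
  17='abb' goto b→18
  18='abbb' goto c→19
  19='abbbc' goto ·  [P6 ends]
  20='ba' goto ·  [P7 ends]

Failure links (BFS by depth):
  n1('b'): parent n0 fail=0; on 'b' 0 → fail=0;  out {3}∪∅={3}
  n7('c'): parent n0 fail=0; on 'c' 0 → fail=0;  out ∅∪∅=∅
  n12('a'): parent n0 fail=0; on 'a' 0 → fail=0;  out ∅∪∅=∅
  n2('bc'): parent n1 fail=0; on 'c' 0 → fail=7;  out ∅∪∅=∅
  n4('bb'): parent n1 fail=0; on 'b' 0 → fail=1;  out ∅∪{3}={3}
  n8('ca'): parent n7 fail=0; on 'a' 0 → fail=12;  out ∅∪∅=∅
  n11('cb'): parent n7 fail=0; on 'b' 0 → fail=1;  out {4}∪{3}={3,4}
  n13('ac'): parent n12 fail=0; on 'c' 0 → fail=7;  out ∅∪∅=∅
  n16('ab'): parent n12 fail=0; on 'b' 0 → fail=1;  out ∅∪{3}={3}
  n20('ba'): parent n1 fail=0; on 'a' 0 → fail=12;  out {7}∪∅={7}
  n3('bcb'): parent n2 fail=7; on 'b' 7 → fail=11;  out {0}∪{3,4}={0,3,4}
  n5('bbc'): parent n4 fail=1; on 'c' 1 → fail=2;  out ∅∪∅=∅
  n9('cab'): parent n8 fail=12; on 'b' 12 → fail=16;  out ∅∪{3}={3}
  n14('aca'): parent n13 fail=7; on 'a' 7 → fail=8;  out ∅∪∅=∅
  n17('abb'): parent n16 fail=1; on 'b' 1 → fail=4;  out ∅∪{3}={3}
  n6('bbca'): parent n5 fail=2; on 'a' 2→7 → fail=8;  out {1}∪∅={1}
  n10('caba'): parent n9 fail=16; on 'a' 16→1 → fail=20;  out {2}∪{7}={2,7}
  n15('acac'): parent n14 fail=8; on 'c' 8→12 → fail=13;  out {5}∪∅={5}
  n18('abbb'): parent n17 fail=4; on 'b' 4→1 → fail=4;  out ∅∪{3}={3}
  n19('abbbc'): parent n18 fail=4; on 'c' 4 → fail=5;  out {6}∪∅={6}

Text stream:
pos 0 'b': at 1  ** P3@[0:0]
pos 1 'a': at 20  ** P7@[0:1]
pos 2 'b': at 16 (via fail)  ** P3@[2:2]
pos 3 'a': at 20 (via fail)  ** P7@[2:3]
pos 4 'a': at 12 (via fail)
pos 5 'c': at 13
pos 6 'a': at 14
pos 7 'a': at 12 (via fail)
pos 8 'c': at 13
pos 9 'b': at 11 (via fail)  ** P3@[9:9],P4@[8:9]
pos 10 'c': at 2 (via fail)
pos 11 'b': at 3  ** P0@[9:11],P3@[11:11],P4@[10:11]
pos 12 'a': at 20 (via fail)  ** P7@[11:12]
pos 13 'b': at 16 (via fail)  ** P3@[13:13]
pos 14 'a': at 20 (via fail)  ** P7@[13:14]
pos 15 'c': at 13 (via fail)
pos 16 'b': at 11 (via fail)  ** P3@[16:16],P4@[15:16]
pos 17 'a': at 20 (via fail)  ** P7@[16:17]
pos 18 'b': at 16 (via fail)  ** P3@[18:18]
pos 19 'c': at 2 (via fail)
pos 20 'b': at 3  ** P0@[18:20],P3@[20:20],P4@[19:20]
pos 21 'c': at 2 (via fail)
pos 22 'b': at 3  ** P0@[20:22],P3@[22:22],P4@[21:22]
pos 23 'b': at 4 (via fail)  ** P3@[23:23]
pos 24 'c': at 5
pos 25 'c': at 7 (via fail)
pos 26 'b': at 11  ** P3@[26:26],P4@[25:26]
pos 27 'c': at 2 (via fail)
pos 28 'c': at 7 (via fail)
pos 29 'b': at 11  ** P3@[29:29],P4@[28:29]
pos 30 'a': at 20 (via fail)  ** P7@[29:30]
pos 31 'b': at 16 (via fail)  ** P3@[31:31]
pos 32 'c': at 2 (via fail)
pos 33 'b': at 3  ** P0@[31:33],P3@[33:33],P4@[32:33]
pos 34 'c': at 2 (via fail)
pos 35 'a': at 8 (via fail)

All matches (sorted): [[0,3],[1,7],[2,3],[3,7],[9,3],[9,4],[11,0],[11,3],[11,4],[12,7],[13,3],[14,7],[16,3],[16,4],[17,7],[18,3],[20,0],[20,3],[20,4],[22,0],[22,3],[22,4],[23,3],[26,3],[26,4],[29,3],[29,4],[30,7],[31,3],[33,0],[33,3],[33,4]]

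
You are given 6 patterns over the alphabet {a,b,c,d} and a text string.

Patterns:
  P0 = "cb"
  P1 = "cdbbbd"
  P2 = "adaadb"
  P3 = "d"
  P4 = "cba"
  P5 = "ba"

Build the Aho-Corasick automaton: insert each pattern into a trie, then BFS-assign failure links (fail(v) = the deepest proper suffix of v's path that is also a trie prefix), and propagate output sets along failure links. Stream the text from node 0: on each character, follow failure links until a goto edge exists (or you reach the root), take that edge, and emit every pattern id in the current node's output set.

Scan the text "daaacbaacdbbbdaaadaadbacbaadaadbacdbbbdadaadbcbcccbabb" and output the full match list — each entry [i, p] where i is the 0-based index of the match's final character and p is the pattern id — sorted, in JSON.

Build automaton:
Trie (insert patterns):
  n0 'ε': a→8 b→16 c→1 d→14
  n1 'c': b→2 d→3
  n2 'cb': a→15  ←P0
  n3 'cd': b→4
  n4 'cdb': b→5
  n5 'cdbb': b→6
  n6 'cdbbb': d→7
  n7 'cdbbbd': ·  ←P1
  n8 'a': d→9
  n9 'ad': a→10
  n10 'ada': a→11
  n11 'adaa': d→12
  n12 'adaad': b→13
  n13 'adaadb': ·  ←P2
  n14 'd': ·  ←P3
  n15 'cba': ·  ←P4
  n16 'b': a→17
  n17 'ba': ·  ←P5

BFS fail/out derivation:
  fail(1) 'c': from fail(0)=0 chase 'c': 0 ⇒ 0;  out=∅∪out(0)=∅
  fail(8) 'a': from fail(0)=0 chase 'a': 0 ⇒ 0;  out=∅∪out(0)=∅
  fail(14) 'd': from fail(0)=0 chase 'd': 0 ⇒ 0;  out={3}∪out(0)={3}
  fail(16) 'b': from fail(0)=0 chase 'b': 0 ⇒ 0;  out=∅∪out(0)=∅
  fail(2) 'cb': from fail(1)=0 chase 'b': 0 ⇒ 16;  out={0}∪out(16)={0}
  fail(3) 'cd': from fail(1)=0 chase 'd': 0 ⇒ 14;  out=∅∪out(14)={3}
  fail(9) 'ad': from fail(8)=0 chase 'd': 0 ⇒ 14;  out=∅∪out(14)={3}
  fail(17) 'ba': from fail(16)=0 chase 'a': 0 ⇒ 8;  out={5}∪out(8)={5}
  fail(4) 'cdb': from fail(3)=14 chase 'b': 14→0 ⇒ 16;  out=∅∪out(16)=∅
  fail(10) 'ada': from fail(9)=14 chase 'a': 14→0 ⇒ 8;  out=∅∪out(8)=∅
  fail(15) 'cba': from fail(2)=16 chase 'a': 16 ⇒ 17;  out={4}∪out(17)={4,5}
  fail(5) 'cdbb': from fail(4)=16 chase 'b': 16→0 ⇒ 16;  out=∅∪out(16)=∅
  fail(11) 'adaa': from fail(10)=8 chase 'a': 8→0 ⇒ 8;  out=∅∪out(8)=∅
  fail(6) 'cdbbb': from fail(5)=16 chase 'b': 16→0 ⇒ 16;  out=∅∪out(16)=∅
  fail(12) 'adaad': from fail(11)=8 chase 'd': 8 ⇒ 9;  out=∅∪out(9)={3}
  fail(7) 'cdbbbd': from fail(6)=16 chase 'd': 16→0 ⇒ 14;  out={1}∪out(14)={1,3}
  fail(13) 'adaadb': from fail(12)=9 chase 'b': 9→14→0 ⇒ 16;  out={2}∪out(16)={2}

Scan:
[0] read 'd'  n0⇒n14  → match P3@[0:0]
[1] read 'a'  n14⇒n8 (fail-walked)
[2] read 'a'  n8⇒n8 (fail-walked)
[3] read 'a'  n8⇒n8 (fail-walked)
[4] read 'c'  n8⇒n1 (fail-walked)
[5] read 'b'  n1⇒n2  → match P0@[4:5]
[6] read 'a'  n2⇒n15  → match P4@[4:6],P5@[5:6]
[7] read 'a'  n15⇒n8 (fail-walked)
[8] read 'c'  n8⇒n1 (fail-walked)
[9] read 'd'  n1⇒n3  → match P3@[9:9]
[10] read 'b'  n3⇒n4
[11] read 'b'  n4⇒n5
[12] read 'b'  n5⇒n6
[13] read 'd'  n6⇒n7  → match P1@[8:13],P3@[13:13]
[14] read 'a'  n7⇒n8 (fail-walked)
[15] read 'a'  n8⇒n8 (fail-walked)
[16] read 'a'  n8⇒n8 (fail-walked)
[17] read 'd'  n8⇒n9  → match P3@[17:17]
[18] read 'a'  n9⇒n10
[19] read 'a'  n10⇒n11
[20] read 'd'  n11⇒n12  → match P3@[20:20]
[21] read 'b'  n12⇒n13  → match P2@[16:21]
[22] read 'a'  n13⇒n17 (fail-walked)  → match P5@[21:22]
[23] read 'c'  n17⇒n1 (fail-walked)
[24] read 'b'  n1⇒n2  → match P0@[23:24]
[25] read 'a'  n2⇒n15  → match P4@[23:25],P5@[24:25]
[26] read 'a'  n15⇒n8 (fail-walked)
[27] read 'd'  n8⇒n9  → match P3@[27:27]
[28] read 'a'  n9⇒n10
[29] read 'a'  n10⇒n11
[30] read 'd'  n11⇒n12  → match P3@[30:30]
[31] read 'b'  n12⇒n13  → match P2@[26:31]
[32] read 'a'  n13⇒n17 (fail-walked)  → match P5@[31:32]
[33] read 'c'  n17⇒n1 (fail-walked)
[34] read 'd'  n1⇒n3  → match P3@[34:34]
[35] read 'b'  n3⇒n4
[36] read 'b'  n4⇒n5
[37] read 'b'  n5⇒n6
[38] read 'd'  n6⇒n7  → match P1@[33:38],P3@[38:38]
[39] read 'a'  n7⇒n8 (fail-walked)
[40] read 'd'  n8⇒n9  → match P3@[40:40]
[41] read 'a'  n9⇒n10
[42] read 'a'  n10⇒n11
[43] read 'd'  n11⇒n12  → match P3@[43:43]
[44] read 'b'  n12⇒n13  → match P2@[39:44]
[45] read 'c'  n13⇒n1 (fail-walked)
[46] read 'b'  n1⇒n2  → match P0@[45:46]
[47] read 'c'  n2⇒n1 (fail-walked)
[48] read 'c'  n1⇒n1 (fail-walked)
[49] read 'c'  n1⇒n1 (fail-walked)
[50] read 'b'  n1⇒n2  → match P0@[49:50]
[51] read 'a'  n2⇒n15  → match P4@[49:51],P5@[50:51]
[52] read 'b'  n15⇒n16 (fail-walked)
[53] read 'b'  n16⇒n16 (fail-walked)

All matches (sorted): [[0,3],[5,0],[6,4],[6,5],[9,3],[13,1],[13,3],[17,3],[20,3],[21,2],[22,5],[24,0],[25,4],[25,5],[27,3],[30,3],[31,2],[32,5],[34,3],[38,1],[38,3],[40,3],[43,3],[44,2],[46,0],[50,0],[51,4],[51,5]]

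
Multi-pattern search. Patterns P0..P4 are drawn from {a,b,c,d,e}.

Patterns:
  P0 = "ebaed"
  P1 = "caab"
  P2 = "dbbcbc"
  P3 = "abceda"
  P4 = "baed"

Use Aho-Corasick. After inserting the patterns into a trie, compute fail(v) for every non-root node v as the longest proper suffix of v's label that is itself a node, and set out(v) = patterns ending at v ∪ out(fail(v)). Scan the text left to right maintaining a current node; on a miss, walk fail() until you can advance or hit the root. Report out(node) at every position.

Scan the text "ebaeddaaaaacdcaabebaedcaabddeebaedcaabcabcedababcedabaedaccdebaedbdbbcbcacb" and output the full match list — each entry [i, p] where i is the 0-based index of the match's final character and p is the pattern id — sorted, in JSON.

Build:
Trie nodes:
  0='ε' goto a→16 b→22 c→6 d→10 e→1
  1='e' goto b→2
  2='eb' goto a→3
  3='eba' goto e→4
  4='ebae' goto d→5
  5='ebaed' goto ·  ←P0
  6='c' goto a→7
  7='ca' goto a→8
  8='caa' goto b→9
  9='caab' goto ·  ←P1
  10='d' goto b→11
  11='db' goto b→12
  12='dbb' goto c→13
  13='dbbc' goto b→14
  14='dbbcb' goto c→15
  15='dbbcbc' goto ·  ←P2
  16='a' goto b→17
  17='ab' goto c→18
  18='abc' goto e→19
  19='abce' goto d→20
  20='abced' goto a→21
  21='abceda' goto ·  ←P3
  22='b' goto a→23
  23='ba' goto e→24
  24='bae' goto d→25
  25='baed' goto ·  ←P4

Failure links (BFS by depth):
  fail(1) 'e': from fail(0)=0 chase 'e': 0 ⇒ 0;  out=∅∪out(0)=∅
  fail(6) 'c': from fail(0)=0 chase 'c': 0 ⇒ 0;  out=∅∪out(0)=∅
  fail(10) 'd': from fail(0)=0 chase 'd': 0 ⇒ 0;  out=∅∪out(0)=∅
  fail(16) 'a': from fail(0)=0 chase 'a': 0 ⇒ 0;  out=∅∪out(0)=∅
  fail(22) 'b': from fail(0)=0 chase 'b': 0 ⇒ 0;  out=∅∪out(0)=∅
  fail(2) 'eb': from fail(1)=0 chase 'b': 0 ⇒ 22;  out=∅∪out(22)=∅
  fail(7) 'ca': from fail(6)=0 chase 'a': 0 ⇒ 16;  out=∅∪out(16)=∅
  fail(11) 'db': from fail(10)=0 chase 'b': 0 ⇒ 22;  out=∅∪out(22)=∅
  fail(17) 'ab': from fail(16)=0 chase 'b': 0 ⇒ 22;  out=∅∪out(22)=∅
  fail(23) 'ba': from fail(22)=0 chase 'a': 0 ⇒ 16;  out=∅∪out(16)=∅
  fail(3) 'eba': from fail(2)=22 chase 'a': 22 ⇒ 23;  out=∅∪out(23)=∅
  fail(8) 'caa': from fail(7)=16 chase 'a': 16→0 ⇒ 16;  out=∅∪out(16)=∅
  fail(12) 'dbb': from fail(11)=22 chase 'b': 22→0 ⇒ 22;  out=∅∪out(22)=∅
  fail(18) 'abc': from fail(17)=22 chase 'c': 22→0 ⇒ 6;  out=∅∪out(6)=∅
  fail(24) 'bae': from fail(23)=16 chase 'e': 16→0 ⇒ 1;  out=∅∪out(1)=∅
  fail(4) 'ebae': from fail(3)=23 chase 'e': 23 ⇒ 24;  out=∅∪out(24)=∅
  fail(9) 'caab': from fail(8)=16 chase 'b': 16 ⇒ 17;  out={1}∪out(17)={1}
  fail(13) 'dbbc': from fail(12)=22 chase 'c': 22→0 ⇒ 6;  out=∅∪out(6)=∅
  fail(19) 'abce': from fail(18)=6 chase 'e': 6→0 ⇒ 1;  out=∅∪out(1)=∅
  fail(25) 'baed': from fail(24)=1 chase 'd': 1→0 ⇒ 10;  out={4}∪out(10)={4}
  fail(5) 'ebaed': from fail(4)=24 chase 'd': 24 ⇒ 25;  out={0}∪out(25)={0,4}
  fail(14) 'dbbcb': from fail(13)=6 chase 'b': 6→0 ⇒ 22;  out=∅∪out(22)=∅
  fail(20) 'abced': from fail(19)=1 chase 'd': 1→0 ⇒ 10;  out=∅∪out(10)=∅
  fail(15) 'dbbcbc': from fail(14)=22 chase 'c': 22→0 ⇒ 6;  out={2}∪out(6)={2}
  fail(21) 'abceda': from fail(20)=10 chase 'a': 10→0 ⇒ 16;  out={3}∪out(16)={3}

Text stream:
[0] read 'e'  n0⇒n1
[1] read 'b'  n1⇒n2
[2] read 'a'  n2⇒n3
[3] read 'e'  n3⇒n4
[4] read 'd'  n4⇒n5  ** P0@[0:4],P4@[1:4]
[5] read 'd'  n5⇒n10 (fail-walked)
[6] read 'a'  n10⇒n16 (fail-walked)
[7] read 'a'  n16⇒n16 (fail-walked)
[8] read 'a'  n16⇒n16 (fail-walked)
[9] read 'a'  n16⇒n16 (fail-walked)
[10] read 'a'  n16⇒n16 (fail-walked)
[11] read 'c'  n16⇒n6 (fail-walked)
[12] read 'd'  n6⇒n10 (fail-walked)
[13] read 'c'  n10⇒n6 (fail-walked)
[14] read 'a'  n6⇒n7
[15] read 'a'  n7⇒n8
[16] read 'b'  n8⇒n9  ** P1@[13:16]
[17] read 'e'  n9⇒n1 (fail-walked)
[18] read 'b'  n1⇒n2
[19] read 'a'  n2⇒n3
[20] read 'e'  n3⇒n4
[21] read 'd'  n4⇒n5  ** P0@[17:21],P4@[18:21]
[22] read 'c'  n5⇒n6 (fail-walked)
[23] read 'a'  n6⇒n7
[24] read 'a'  n7⇒n8
[25] read 'b'  n8⇒n9  ** P1@[22:25]
[26] read 'd'  n9⇒n10 (fail-walked)
[27] read 'd'  n10⇒n10 (fail-walked)
[28] read 'e'  n10⇒n1 (fail-walked)
[29] read 'e'  n1⇒n1 (fail-walked)
[30] read 'b'  n1⇒n2
[31] read 'a'  n2⇒n3
[32] read 'e'  n3⇒n4
[33] read 'd'  n4⇒n5  ** P0@[29:33],P4@[30:33]
[34] read 'c'  n5⇒n6 (fail-walked)
[35] read 'a'  n6⇒n7
[36] read 'a'  n7⇒n8
[37] read 'b'  n8⇒n9  ** P1@[34:37]
[38] read 'c'  n9⇒n18 (fail-walked)
[39] read 'a'  n18⇒n7 (fail-walked)
[40] read 'b'  n7⇒n17 (fail-walked)
[41] read 'c'  n17⇒n18
[42] read 'e'  n18⇒n19
[43] read 'd'  n19⇒n20
[44] read 'a'  n20⇒n21  ** P3@[39:44]
[45] read 'b'  n21⇒n17 (fail-walked)
[46] read 'a'  n17⇒n23 (fail-walked)
[47] read 'b'  n23⇒n17 (fail-walked)
[48] read 'c'  n17⇒n18
[49] read 'e'  n18⇒n19
[50] read 'd'  n19⇒n20
[51] read 'a'  n20⇒n21  ** P3@[46:51]
[52] read 'b'  n21⇒n17 (fail-walked)
[53] read 'a'  n17⇒n23 (fail-walked)
[54] read 'e'  n23⇒n24
[55] read 'd'  n24⇒n25  ** P4@[52:55]
[56] read 'a'  n25⇒n16 (fail-walked)
[57] read 'c'  n16⇒n6 (fail-walked)
[58] read 'c'  n6⇒n6 (fail-walked)
[59] read 'd'  n6⇒n10 (fail-walked)
[60] read 'e'  n10⇒n1 (fail-walked)
[61] read 'b'  n1⇒n2
[62] read 'a'  n2⇒n3
[63] read 'e'  n3⇒n4
[64] read 'd'  n4⇒n5  ** P0@[60:64],P4@[61:64]
[65] read 'b'  n5⇒n11 (fail-walked)
[66] read 'd'  n11⇒n10 (fail-walked)
[67] read 'b'  n10⇒n11
[68] read 'b'  n11⇒n12
[69] read 'c'  n12⇒n13
[70] read 'b'  n13⇒n14
[71] read 'c'  n14⇒n15  ** P2@[66:71]
[72] read 'a'  n15⇒n7 (fail-walked)
[73] read 'c'  n7⇒n6 (fail-walked)
[74] read 'b'  n6⇒n22 (fail-walked)

Matches: [[4,0],[4,4],[16,1],[21,0],[21,4],[25,1],[33,0],[33,4],[37,1],[44,3],[51,3],[55,4],[64,0],[64,4],[71,2]]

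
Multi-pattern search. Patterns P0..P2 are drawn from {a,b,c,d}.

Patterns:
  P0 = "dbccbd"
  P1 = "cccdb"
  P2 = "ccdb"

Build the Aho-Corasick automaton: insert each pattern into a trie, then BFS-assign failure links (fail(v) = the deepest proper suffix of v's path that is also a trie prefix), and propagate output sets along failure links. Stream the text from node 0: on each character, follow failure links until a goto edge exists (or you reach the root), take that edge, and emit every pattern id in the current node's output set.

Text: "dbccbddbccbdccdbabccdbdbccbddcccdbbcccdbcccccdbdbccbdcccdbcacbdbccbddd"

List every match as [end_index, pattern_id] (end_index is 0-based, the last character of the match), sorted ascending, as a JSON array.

Build automaton:
Trie (insert patterns):
  n0 'ε': c→7 d→1
  n1 'd': b→2
  n2 'db': c→3
  n3 'dbc': c→4
  n4 'dbcc': b→5
  n5 'dbccb': d→6
  n6 'dbccbd': ·  ←P0
  n7 'c': c→8
  n8 'cc': c→9 d→12
  n9 'ccc': d→10
  n10 'cccd': b→11
  n11 'cccdb': ·  ←P1
  n12 'ccd': b→13
  n13 'ccdb': ·  ←P2

Failure links (BFS by depth):
  n1('d'): parent n0 fail=0; on 'd' 0 → fail=0;  out ∅∪∅=∅
  n7('c'): parent n0 fail=0; on 'c' 0 → fail=0;  out ∅∪∅=∅
  n2('db'): parent n1 fail=0; on 'b' 0 → fail=0;  out ∅∪∅=∅
  n8('cc'): parent n7 fail=0; on 'c' 0 → fail=7;  out ∅∪∅=∅
  n3('dbc'): parent n2 fail=0; on 'c' 0 → fail=7;  out ∅∪∅=∅
  n9('ccc'): parent n8 fail=7; on 'c' 7 → fail=8;  out ∅∪∅=∅
  n12('ccd'): parent n8 fail=7; on 'd' 7→0 → fail=1;  out ∅∪∅=∅
  n4('dbcc'): parent n3 fail=7; on 'c' 7 → fail=8;  out ∅∪∅=∅
  n10('cccd'): parent n9 fail=8; on 'd' 8 → fail=12;  out ∅∪∅=∅
  n13('ccdb'): parent n12 fail=1; on 'b' 1 → fail=2;  out {2}∪∅={2}
  n5('dbccb'): parent n4 fail=8; on 'b' 8→7→0 → fail=0;  out ∅∪∅=∅
  n11('cccdb'): parent n10 fail=12; on 'b' 12 → fail=13;  out {1}∪{2}={1,2}
  n6('dbccbd'): parent n5 fail=0; on 'd' 0 → fail=1;  out {0}∪∅={0}

Run:
[0] read 'd'  n0⇒n1
[1] read 'b'  n1⇒n2
[2] read 'c'  n2⇒n3
[3] read 'c'  n3⇒n4
[4] read 'b'  n4⇒n5
[5] read 'd'  n5⇒n6  emit P0@[0:5]
[6] read 'd'  n6⇒n1 (fail-walked)
[7] read 'b'  n1⇒n2
[8] read 'c'  n2⇒n3
[9] read 'c'  n3⇒n4
[10] read 'b'  n4⇒n5
[11] read 'd'  n5⇒n6  emit P0@[6:11]
[12] read 'c'  n6⇒n7 (fail-walked)
[13] read 'c'  n7⇒n8
[14] read 'd'  n8⇒n12
[15] read 'b'  n12⇒n13  emit P2@[12:15]
[16] read 'a'  n13⇒n0 (fail-walked)
[17] read 'b'  n0⇒n0
[18] read 'c'  n0⇒n7
[19] read 'c'  n7⇒n8
[20] read 'd'  n8⇒n12
[21] read 'b'  n12⇒n13  emit P2@[18:21]
[22] read 'd'  n13⇒n1 (fail-walked)
[23] read 'b'  n1⇒n2
[24] read 'c'  n2⇒n3
[25] read 'c'  n3⇒n4
[26] read 'b'  n4⇒n5
[27] read 'd'  n5⇒n6  emit P0@[22:27]
[28] read 'd'  n6⇒n1 (fail-walked)
[29] read 'c'  n1⇒n7 (fail-walked)
[30] read 'c'  n7⇒n8
[31] read 'c'  n8⇒n9
[32] read 'd'  n9⇒n10
[33] read 'b'  n10⇒n11  emit P1@[29:33],P2@[30:33]
[34] read 'b'  n11⇒n0 (fail-walked)
[35] read 'c'  n0⇒n7
[36] read 'c'  n7⇒n8
[37] read 'c'  n8⇒n9
[38] read 'd'  n9⇒n10
[39] read 'b'  n10⇒n11  emit P1@[35:39],P2@[36:39]
[40] read 'c'  n11⇒n3 (fail-walked)
[41] read 'c'  n3⇒n4
[42] read 'c'  n4⇒n9 (fail-walked)
[43] read 'c'  n9⇒n9 (fail-walked)
[44] read 'c'  n9⇒n9 (fail-walked)
[45] read 'd'  n9⇒n10
[46] read 'b'  n10⇒n11  emit P1@[42:46],P2@[43:46]
[47] read 'd'  n11⇒n1 (fail-walked)
[48] read 'b'  n1⇒n2
[49] read 'c'  n2⇒n3
[50] read 'c'  n3⇒n4
[51] read 'b'  n4⇒n5
[52] read 'd'  n5⇒n6  emit P0@[47:52]
[53] read 'c'  n6⇒n7 (fail-walked)
[54] read 'c'  n7⇒n8
[55] read 'c'  n8⇒n9
[56] read 'd'  n9⇒n10
[57] read 'b'  n10⇒n11  emit P1@[53:57],P2@[54:57]
[58] read 'c'  n11⇒n3 (fail-walked)
[59] read 'a'  n3⇒n0 (fail-walked)
[60] read 'c'  n0⇒n7
[61] read 'b'  n7⇒n0 (fail-walked)
[62] read 'd'  n0⇒n1
[63] read 'b'  n1⇒n2
[64] read 'c'  n2⇒n3
[65] read 'c'  n3⇒n4
[66] read 'b'  n4⇒n5
[67] read 'd'  n5⇒n6  emit P0@[62:67]
[68] read 'd'  n6⇒n1 (fail-walked)
[69] read 'd'  n1⇒n1 (fail-walked)

Result: [[5,0],[11,0],[15,2],[21,2],[27,0],[33,1],[33,2],[39,1],[39,2],[46,1],[46,2],[52,0],[57,1],[57,2],[67,0]]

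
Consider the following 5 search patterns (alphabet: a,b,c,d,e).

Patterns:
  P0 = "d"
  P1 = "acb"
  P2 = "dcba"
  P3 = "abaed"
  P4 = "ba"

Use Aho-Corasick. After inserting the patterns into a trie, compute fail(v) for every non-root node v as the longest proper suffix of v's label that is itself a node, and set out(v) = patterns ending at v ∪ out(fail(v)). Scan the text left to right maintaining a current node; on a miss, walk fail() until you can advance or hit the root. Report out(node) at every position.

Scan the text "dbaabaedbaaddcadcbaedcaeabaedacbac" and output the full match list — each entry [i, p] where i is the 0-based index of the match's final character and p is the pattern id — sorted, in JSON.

Construct AC machine:
Trie (insert patterns):
  n0 'ε': a→2 b→12 d→1
  n1 'd': c→5  [P0 ends]
  n2 'a': b→8 c→3
  n3 'ac': b→4
  n4 'acb': ·  [P1 ends]
  n5 'dc': b→6
  n6 'dcb': a→7
  n7 'dcba': ·  [P2 ends]
  n8 'ab': a→9
  n9 'aba': e→10
  n10 'abae': d→11
  n11 'abaed': ·  [P3 ends]
  n12 'b': a→13
  n13 'ba': ·  [P4 ends]

Failure links (BFS by depth):
  n1('d'): parent n0 fail=0; on 'd' 0 → fail=0;  out {0}∪∅={0}
  n2('a'): parent n0 fail=0; on 'a' 0 → fail=0;  out ∅∪∅=∅
  n12('b'): parent n0 fail=0; on 'b' 0 → fail=0;  out ∅∪∅=∅
  n3('ac'): parent n2 fail=0; on 'c' 0 → fail=0;  out ∅∪∅=∅
  n5('dc'): parent n1 fail=0; on 'c' 0 → fail=0;  out ∅∪∅=∅
  n8('ab'): parent n2 fail=0; on 'b' 0 → fail=12;  out ∅∪∅=∅
  n13('ba'): parent n12 fail=0; on 'a' 0 → fail=2;  out {4}∪∅={4}
  n4('acb'): parent n3 fail=0; on 'b' 0 → fail=12;  out {1}∪∅={1}
  n6('dcb'): parent n5 fail=0; on 'b' 0 → fail=12;  out ∅∪∅=∅
  n9('aba'): parent n8 fail=12; on 'a' 12 → fail=13;  out ∅∪{4}={4}
  n7('dcba'): parent n6 fail=12; on 'a' 12 → fail=13;  out {2}∪{4}={2,4}
  n10('abae'): parent n9 fail=13; on 'e' 13→2→0 → fail=0;  out ∅∪∅=∅
  n11('abaed'): parent n10 fail=0; on 'd' 0 → fail=1;  out {3}∪{0}={0,3}

Scan:
pos 0 'd': at 1  emit P0@[0:0]
pos 1 'b': at 12 (fail-walked)
pos 2 'a': at 13  emit P4@[1:2]
pos 3 'a': at 2 (fail-walked)
pos 4 'b': at 8
pos 5 'a': at 9  emit P4@[4:5]
pos 6 'e': at 10
pos 7 'd': at 11  emit P0@[7:7],P3@[3:7]
pos 8 'b': at 12 (fail-walked)
pos 9 'a': at 13  emit P4@[8:9]
pos 10 'a': at 2 (fail-walked)
pos 11 'd': at 1 (fail-walked)  emit P0@[11:11]
pos 12 'd': at 1 (fail-walked)  emit P0@[12:12]
pos 13 'c': at 5
pos 14 'a': at 2 (fail-walked)
pos 15 'd': at 1 (fail-walked)  emit P0@[15:15]
pos 16 'c': at 5
pos 17 'b': at 6
pos 18 'a': at 7  emit P2@[15:18],P4@[17:18]
pos 19 'e': at 0 (fail-walked)
pos 20 'd': at 1  emit P0@[20:20]
pos 21 'c': at 5
pos 22 'a': at 2 (fail-walked)
pos 23 'e': at 0 (fail-walked)
pos 24 'a': at 2
pos 25 'b': at 8
pos 26 'a': at 9  emit P4@[25:26]
pos 27 'e': at 10
pos 28 'd': at 11  emit P0@[28:28],P3@[24:28]
pos 29 'a': at 2 (fail-walked)
pos 30 'c': at 3
pos 31 'b': at 4  emit P1@[29:31]
pos 32 'a': at 13 (fail-walked)  emit P4@[31:32]
pos 33 'c': at 3 (fail-walked)

Result: [[0,0],[2,4],[5,4],[7,0],[7,3],[9,4],[11,0],[12,0],[15,0],[18,2],[18,4],[20,0],[26,4],[28,0],[28,3],[31,1],[32,4]]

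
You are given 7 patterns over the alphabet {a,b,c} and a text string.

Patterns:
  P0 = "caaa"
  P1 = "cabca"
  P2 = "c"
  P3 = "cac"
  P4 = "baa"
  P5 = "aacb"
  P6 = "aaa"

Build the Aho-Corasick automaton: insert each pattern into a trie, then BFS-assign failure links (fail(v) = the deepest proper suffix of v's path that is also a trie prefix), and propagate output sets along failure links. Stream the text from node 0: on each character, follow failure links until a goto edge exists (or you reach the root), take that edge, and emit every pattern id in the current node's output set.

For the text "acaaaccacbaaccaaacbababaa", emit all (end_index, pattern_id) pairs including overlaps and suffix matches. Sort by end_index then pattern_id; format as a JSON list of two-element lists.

Construct AC machine:
Trie nodes:
  0='ε' goto a→12 b→9 c→1
  1='c' goto a→2  ←P2
  2='ca' goto a→3 b→5 c→8
  3='caa' goto a→4
  4='caaa' goto ·  ←P0
  5='cab' goto c→6
  6='cabc' goto a→7
  7='cabca' goto ·  ←P1
  8='cac' goto ·  ←P3
  9='b' goto a→10
  10='ba' goto a→11
  11='baa' goto ·  ←P4
  12='a' goto a→13
  13='aa' goto a→16 c→14
  14='aac' goto b→15
  15='aacb' goto ·  ←P5
  16='aaa' goto ·  ←P6

BFS fail/out derivation:
  fail(1) 'c': from fail(0)=0 chase 'c': 0 ⇒ 0;  out={2}∪out(0)={2}
  fail(9) 'b': from fail(0)=0 chase 'b': 0 ⇒ 0;  out=∅∪out(0)=∅
  fail(12) 'a': from fail(0)=0 chase 'a': 0 ⇒ 0;  out=∅∪out(0)=∅
  fail(2) 'ca': from fail(1)=0 chase 'a': 0 ⇒ 12;  out=∅∪out(12)=∅
  fail(10) 'ba': from fail(9)=0 chase 'a': 0 ⇒ 12;  out=∅∪out(12)=∅
  fail(13) 'aa': from fail(12)=0 chase 'a': 0 ⇒ 12;  out=∅∪out(12)=∅
  fail(3) 'caa': from fail(2)=12 chase 'a': 12 ⇒ 13;  out=∅∪out(13)=∅
  fail(5) 'cab': from fail(2)=12 chase 'b': 12→0 ⇒ 9;  out=∅∪out(9)=∅
  fail(8) 'cac': from fail(2)=12 chase 'c': 12→0 ⇒ 1;  out={3}∪out(1)={2,3}
  fail(11) 'baa': from fail(10)=12 chase 'a': 12 ⇒ 13;  out={4}∪out(13)={4}
  fail(14) 'aac': from fail(13)=12 chase 'c': 12→0 ⇒ 1;  out=∅∪out(1)={2}
  fail(16) 'aaa': from fail(13)=12 chase 'a': 12 ⇒ 13;  out={6}∪out(13)={6}
  fail(4) 'caaa': from fail(3)=13 chase 'a': 13 ⇒ 16;  out={0}∪out(16)={0,6}
  fail(6) 'cabc': from fail(5)=9 chase 'c': 9→0 ⇒ 1;  out=∅∪out(1)={2}
  fail(15) 'aacb': from fail(14)=1 chase 'b': 1→0 ⇒ 9;  out={5}∪out(9)={5}
  fail(7) 'cabca': from fail(6)=1 chase 'a': 1 ⇒ 2;  out={1}∪out(2)={1}

Scan:
pos 0 'a': at 12
pos 1 'c': at 1 (via fail)  → match P2@[1:1]
pos 2 'a': at 2
pos 3 'a': at 3
pos 4 'a': at 4  → match P0@[1:4],P6@[2:4]
pos 5 'c': at 14 (via fail)  → match P2@[5:5]
pos 6 'c': at 1 (via fail)  → match P2@[6:6]
pos 7 'a': at 2
pos 8 'c': at 8  → match P2@[8:8],P3@[6:8]
pos 9 'b': at 9 (via fail)
pos 10 'a': at 10
pos 11 'a': at 11  → match P4@[9:11]
pos 12 'c': at 14 (via fail)  → match P2@[12:12]
pos 13 'c': at 1 (via fail)  → match P2@[13:13]
pos 14 'a': at 2
pos 15 'a': at 3
pos 16 'a': at 4  → match P0@[13:16],P6@[14:16]
pos 17 'c': at 14 (via fail)  → match P2@[17:17]
pos 18 'b': at 15  → match P5@[15:18]
pos 19 'a': at 10 (via fail)
pos 20 'b': at 9 (via fail)
pos 21 'a': at 10
pos 22 'b': at 9 (via fail)
pos 23 'a': at 10
pos 24 'a': at 11  → match P4@[22:24]

Matches: [[1,2],[4,0],[4,6],[5,2],[6,2],[8,2],[8,3],[11,4],[12,2],[13,2],[16,0],[16,6],[17,2],[18,5],[24,4]]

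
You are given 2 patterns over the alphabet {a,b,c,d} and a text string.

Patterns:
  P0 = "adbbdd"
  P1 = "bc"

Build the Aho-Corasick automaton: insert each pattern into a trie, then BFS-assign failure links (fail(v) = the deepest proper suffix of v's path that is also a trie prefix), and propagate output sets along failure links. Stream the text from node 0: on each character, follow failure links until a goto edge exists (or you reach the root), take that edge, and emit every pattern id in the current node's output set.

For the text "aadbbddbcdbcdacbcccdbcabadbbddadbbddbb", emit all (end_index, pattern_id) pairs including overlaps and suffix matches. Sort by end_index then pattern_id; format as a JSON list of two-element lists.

Build:
Trie (insert patterns):
  0='ε' goto a→1 b→7
  1='a' goto d→2
  2='ad' goto b→3
  3='adb' goto b→4
  4='adbb' goto d→5
  5='adbbd' goto d→6
  6='adbbdd' goto ·  ←P0
  7='b' goto c→8
  8='bc' goto ·  ←P1

Failure links (BFS by depth):
  fail(1) 'a': from fail(0)=0 chase 'a': 0 ⇒ 0;  out=∅∪out(0)=∅
  fail(7) 'b': from fail(0)=0 chase 'b': 0 ⇒ 0;  out=∅∪out(0)=∅
  fail(2) 'ad': from fail(1)=0 chase 'd': 0 ⇒ 0;  out=∅∪out(0)=∅
  fail(8) 'bc': from fail(7)=0 chase 'c': 0 ⇒ 0;  out={1}∪out(0)={1}
  fail(3) 'adb': from fail(2)=0 chase 'b': 0 ⇒ 7;  out=∅∪out(7)=∅
  fail(4) 'adbb': from fail(3)=7 chase 'b': 7→0 ⇒ 7;  out=∅∪out(7)=∅
  fail(5) 'adbbd': from fail(4)=7 chase 'd': 7→0 ⇒ 0;  out=∅∪out(0)=∅
  fail(6) 'adbbdd': from fail(5)=0 chase 'd': 0 ⇒ 0;  out={0}∪out(0)={0}

Run:
pos 0 'a': at 1
pos 1 'a': at 1 (fail-walked)
pos 2 'd': at 2
pos 3 'b': at 3
pos 4 'b': at 4
pos 5 'd': at 5
pos 6 'd': at 6  ** P0@[1:6]
pos 7 'b': at 7 (fail-walked)
pos 8 'c': at 8  ** P1@[7:8]
pos 9 'd': at 0 (fail-walked)
pos 10 'b': at 7
pos 11 'c': at 8  ** P1@[10:11]
pos 12 'd': at 0 (fail-walked)
pos 13 'a': at 1
pos 14 'c': at 0 (fail-walked)
pos 15 'b': at 7
pos 16 'c': at 8  ** P1@[15:16]
pos 17 'c': at 0 (fail-walked)
pos 18 'c': at 0
pos 19 'd': at 0
pos 20 'b': at 7
pos 21 'c': at 8  ** P1@[20:21]
pos 22 'a': at 1 (fail-walked)
pos 23 'b': at 7 (fail-walked)
pos 24 'a': at 1 (fail-walked)
pos 25 'd': at 2
pos 26 'b': at 3
pos 27 'b': at 4
pos 28 'd': at 5
pos 29 'd': at 6  ** P0@[24:29]
pos 30 'a': at 1 (fail-walked)
pos 31 'd': at 2
pos 32 'b': at 3
pos 33 'b': at 4
pos 34 'd': at 5
pos 35 'd': at 6  ** P0@[30:35]
pos 36 'b': at 7 (fail-walked)
pos 37 'b': at 7 (fail-walked)

All matches (sorted): [[6,0],[8,1],[11,1],[16,1],[21,1],[29,0],[35,0]]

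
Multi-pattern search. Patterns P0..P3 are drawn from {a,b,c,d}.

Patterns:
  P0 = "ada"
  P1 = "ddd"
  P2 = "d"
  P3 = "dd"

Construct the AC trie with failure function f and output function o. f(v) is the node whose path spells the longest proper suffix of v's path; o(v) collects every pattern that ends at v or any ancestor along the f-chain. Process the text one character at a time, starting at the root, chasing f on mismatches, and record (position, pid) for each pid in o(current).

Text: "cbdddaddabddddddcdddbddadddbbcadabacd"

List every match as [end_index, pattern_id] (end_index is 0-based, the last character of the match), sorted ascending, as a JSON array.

Construct AC machine:
Trie nodes:
  n0 'ε': a→1 d→4
  n1 'a': d→2
  n2 'ad': a→3
  n3 'ada': ·  ←P0
  n4 'd': d→5  ←P2
  n5 'dd': d→6  ←P3
  n6 'ddd': ·  ←P1

BFS fail/out derivation:
  n1('a'): parent n0 fail=0; on 'a' 0 → fail=0;  out ∅∪∅=∅
  n4('d'): parent n0 fail=0; on 'd' 0 → fail=0;  out {2}∪∅={2}
  n2('ad'): parent n1 fail=0; on 'd' 0 → fail=4;  out ∅∪{2}={2}
  n5('dd'): parent n4 fail=0; on 'd' 0 → fail=4;  out {3}∪{2}={2,3}
  n3('ada'): parent n2 fail=4; on 'a' 4→0 → fail=1;  out {0}∪∅={0}
  n6('ddd'): parent n5 fail=4; on 'd' 4 → fail=5;  out {1}∪{2,3}={1,2,3}

Run:
[0] read 'c'  n0⇒n0
[1] read 'b'  n0⇒n0
[2] read 'd'  n0⇒n4  → match P2@[2:2]
[3] read 'd'  n4⇒n5  → match P2@[3:3],P3@[2:3]
[4] read 'd'  n5⇒n6  → match P1@[2:4],P2@[4:4],P3@[3:4]
[5] read 'a'  n6⇒n1 (fail-walked)
[6] read 'd'  n1⇒n2  → match P2@[6:6]
[7] read 'd'  n2⇒n5 (fail-walked)  → match P2@[7:7],P3@[6:7]
[8] read 'a'  n5⇒n1 (fail-walked)
[9] read 'b'  n1⇒n0 (fail-walked)
[10] read 'd'  n0⇒n4  → match P2@[10:10]
[11] read 'd'  n4⇒n5  → match P2@[11:11],P3@[10:11]
[12] read 'd'  n5⇒n6  → match P1@[10:12],P2@[12:12],P3@[11:12]
[13] read 'd'  n6⇒n6 (fail-walked)  → match P1@[11:13],P2@[13:13],P3@[12:13]
[14] read 'd'  n6⇒n6 (fail-walked)  → match P1@[12:14],P2@[14:14],P3@[13:14]
[15] read 'd'  n6⇒n6 (fail-walked)  → match P1@[13:15],P2@[15:15],P3@[14:15]
[16] read 'c'  n6⇒n0 (fail-walked)
[17] read 'd'  n0⇒n4  → match P2@[17:17]
[18] read 'd'  n4⇒n5  → match P2@[18:18],P3@[17:18]
[19] read 'd'  n5⇒n6  → match P1@[17:19],P2@[19:19],P3@[18:19]
[20] read 'b'  n6⇒n0 (fail-walked)
[21] read 'd'  n0⇒n4  → match P2@[21:21]
[22] read 'd'  n4⇒n5  → match P2@[22:22],P3@[21:22]
[23] read 'a'  n5⇒n1 (fail-walked)
[24] read 'd'  n1⇒n2  → match P2@[24:24]
[25] read 'd'  n2⇒n5 (fail-walked)  → match P2@[25:25],P3@[24:25]
[26] read 'd'  n5⇒n6  → match P1@[24:26],P2@[26:26],P3@[25:26]
[27] read 'b'  n6⇒n0 (fail-walked)
[28] read 'b'  n0⇒n0
[29] read 'c'  n0⇒n0
[30] read 'a'  n0⇒n1
[31] read 'd'  n1⇒n2  → match P2@[31:31]
[32] read 'a'  n2⇒n3  → match P0@[30:32]
[33] read 'b'  n3⇒n0 (fail-walked)
[34] read 'a'  n0⇒n1
[35] read 'c'  n1⇒n0 (fail-walked)
[36] read 'd'  n0⇒n4  → match P2@[36:36]

Matches: [[2,2],[3,2],[3,3],[4,1],[4,2],[4,3],[6,2],[7,2],[7,3],[10,2],[11,2],[11,3],[12,1],[12,2],[12,3],[13,1],[13,2],[13,3],[14,1],[14,2],[14,3],[15,1],[15,2],[15,3],[17,2],[18,2],[18,3],[19,1],[19,2],[19,3],[21,2],[22,2],[22,3],[24,2],[25,2],[25,3],[26,1],[26,2],[26,3],[31,2],[32,0],[36,2]]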